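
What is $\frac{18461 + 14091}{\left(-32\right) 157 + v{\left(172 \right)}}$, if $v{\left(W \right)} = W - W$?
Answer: $- \frac{4069}{628} \approx -6.4793$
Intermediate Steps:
$v{\left(W \right)} = 0$
$\frac{18461 + 14091}{\left(-32\right) 157 + v{\left(172 \right)}} = \frac{18461 + 14091}{\left(-32\right) 157 + 0} = \frac{32552}{-5024 + 0} = \frac{32552}{-5024} = 32552 \left(- \frac{1}{5024}\right) = - \frac{4069}{628}$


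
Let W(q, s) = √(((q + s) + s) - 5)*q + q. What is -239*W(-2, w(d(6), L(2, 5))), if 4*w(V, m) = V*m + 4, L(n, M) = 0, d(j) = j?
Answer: 478 + 478*I*√5 ≈ 478.0 + 1068.8*I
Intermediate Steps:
w(V, m) = 1 + V*m/4 (w(V, m) = (V*m + 4)/4 = (4 + V*m)/4 = 1 + V*m/4)
W(q, s) = q + q*√(-5 + q + 2*s) (W(q, s) = √((q + 2*s) - 5)*q + q = √(-5 + q + 2*s)*q + q = q*√(-5 + q + 2*s) + q = q + q*√(-5 + q + 2*s))
-239*W(-2, w(d(6), L(2, 5))) = -(-478)*(1 + √(-5 - 2 + 2*(1 + (¼)*6*0))) = -(-478)*(1 + √(-5 - 2 + 2*(1 + 0))) = -(-478)*(1 + √(-5 - 2 + 2*1)) = -(-478)*(1 + √(-5 - 2 + 2)) = -(-478)*(1 + √(-5)) = -(-478)*(1 + I*√5) = -239*(-2 - 2*I*√5) = 478 + 478*I*√5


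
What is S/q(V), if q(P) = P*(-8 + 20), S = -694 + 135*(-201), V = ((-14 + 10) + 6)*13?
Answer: -27829/312 ≈ -89.196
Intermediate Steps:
V = 26 (V = (-4 + 6)*13 = 2*13 = 26)
S = -27829 (S = -694 - 27135 = -27829)
q(P) = 12*P (q(P) = P*12 = 12*P)
S/q(V) = -27829/(12*26) = -27829/312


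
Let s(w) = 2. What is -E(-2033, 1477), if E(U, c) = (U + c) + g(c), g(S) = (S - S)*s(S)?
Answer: 556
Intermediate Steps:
g(S) = 0 (g(S) = (S - S)*2 = 0*2 = 0)
E(U, c) = U + c (E(U, c) = (U + c) + 0 = U + c)
-E(-2033, 1477) = -(-2033 + 1477) = -1*(-556) = 556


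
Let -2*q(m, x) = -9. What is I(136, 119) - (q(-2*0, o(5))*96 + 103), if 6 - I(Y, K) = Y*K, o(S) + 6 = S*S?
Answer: -16713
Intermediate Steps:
o(S) = -6 + S² (o(S) = -6 + S*S = -6 + S²)
q(m, x) = 9/2 (q(m, x) = -½*(-9) = 9/2)
I(Y, K) = 6 - K*Y (I(Y, K) = 6 - Y*K = 6 - K*Y)
I(136, 119) - (q(-2*0, o(5))*96 + 103) = (6 - 1*119*136) - ((9/2)*96 + 103) = (6 - 16184) - (432 + 103) = -16178 - 1*535 = -16178 - 535 = -16713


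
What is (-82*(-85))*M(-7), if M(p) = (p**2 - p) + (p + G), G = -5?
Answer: 306680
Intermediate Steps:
M(p) = -5 + p**2 (M(p) = (p**2 - p) + (p - 5) = (p**2 - p) + (-5 + p) = -5 + p**2)
(-82*(-85))*M(-7) = (-82*(-85))*(-5 + (-7)**2) = 6970*(-5 + 49) = 6970*44 = 306680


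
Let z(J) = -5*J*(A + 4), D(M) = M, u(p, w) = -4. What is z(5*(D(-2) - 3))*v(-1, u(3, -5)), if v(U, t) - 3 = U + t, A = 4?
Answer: -2000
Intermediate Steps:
v(U, t) = 3 + U + t (v(U, t) = 3 + (U + t) = 3 + U + t)
z(J) = -40*J (z(J) = -5*J*(4 + 4) = -5*J*8 = -40*J)
z(5*(D(-2) - 3))*v(-1, u(3, -5)) = (-200*(-2 - 3))*(3 - 1 - 4) = -200*(-5)*(-2) = -40*(-25)*(-2) = 1000*(-2) = -2000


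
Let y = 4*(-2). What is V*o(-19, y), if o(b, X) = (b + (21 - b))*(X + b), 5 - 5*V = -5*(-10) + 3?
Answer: 27216/5 ≈ 5443.2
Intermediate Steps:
y = -8
V = -48/5 (V = 1 - (-5*(-10) + 3)/5 = 1 - (50 + 3)/5 = 1 - ⅕*53 = 1 - 53/5 = -48/5 ≈ -9.6000)
o(b, X) = 21*X + 21*b (o(b, X) = 21*(X + b) = 21*X + 21*b)
V*o(-19, y) = -48*(21*(-8) + 21*(-19))/5 = -48*(-168 - 399)/5 = -48/5*(-567) = 27216/5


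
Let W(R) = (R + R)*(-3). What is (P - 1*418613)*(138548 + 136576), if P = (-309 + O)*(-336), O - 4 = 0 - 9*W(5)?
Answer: -111935024772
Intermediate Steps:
W(R) = -6*R (W(R) = (2*R)*(-3) = -6*R)
O = 274 (O = 4 + (0 - (-54)*5) = 4 + (0 - 9*(-30)) = 4 + (0 + 270) = 4 + 270 = 274)
P = 11760 (P = (-309 + 274)*(-336) = -35*(-336) = 11760)
(P - 1*418613)*(138548 + 136576) = (11760 - 1*418613)*(138548 + 136576) = (11760 - 418613)*275124 = -406853*275124 = -111935024772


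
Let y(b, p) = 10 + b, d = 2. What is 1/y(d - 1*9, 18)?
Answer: ⅓ ≈ 0.33333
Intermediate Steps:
1/y(d - 1*9, 18) = 1/(10 + (2 - 1*9)) = 1/(10 + (2 - 9)) = 1/(10 - 7) = 1/3 = ⅓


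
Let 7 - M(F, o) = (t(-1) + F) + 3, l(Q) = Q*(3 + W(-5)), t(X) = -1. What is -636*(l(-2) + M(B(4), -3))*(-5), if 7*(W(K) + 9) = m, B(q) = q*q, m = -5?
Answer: 54060/7 ≈ 7722.9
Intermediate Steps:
B(q) = q**2
W(K) = -68/7 (W(K) = -9 + (1/7)*(-5) = -9 - 5/7 = -68/7)
l(Q) = -47*Q/7 (l(Q) = Q*(3 - 68/7) = Q*(-47/7) = -47*Q/7)
M(F, o) = 5 - F (M(F, o) = 7 - ((-1 + F) + 3) = 7 - (2 + F) = 7 + (-2 - F) = 5 - F)
-636*(l(-2) + M(B(4), -3))*(-5) = -636*(-47/7*(-2) + (5 - 1*4**2))*(-5) = -636*(94/7 + (5 - 1*16))*(-5) = -636*(94/7 + (5 - 16))*(-5) = -636*(94/7 - 11)*(-5) = -10812*(-5)/7 = -636*(-85/7) = 54060/7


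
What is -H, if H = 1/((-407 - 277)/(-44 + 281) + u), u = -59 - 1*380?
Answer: 79/34909 ≈ 0.0022630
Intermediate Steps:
u = -439 (u = -59 - 380 = -439)
H = -79/34909 (H = 1/((-407 - 277)/(-44 + 281) - 439) = 1/(-684/237 - 439) = 1/(-684*1/237 - 439) = 1/(-228/79 - 439) = 1/(-34909/79) = -79/34909 ≈ -0.0022630)
-H = -1*(-79/34909) = 79/34909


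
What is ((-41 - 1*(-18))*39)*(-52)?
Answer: 46644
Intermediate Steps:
((-41 - 1*(-18))*39)*(-52) = ((-41 + 18)*39)*(-52) = -23*39*(-52) = -897*(-52) = 46644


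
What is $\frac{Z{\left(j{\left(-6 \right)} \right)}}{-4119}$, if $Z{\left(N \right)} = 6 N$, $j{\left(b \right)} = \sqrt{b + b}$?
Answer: $- \frac{4 i \sqrt{3}}{1373} \approx - 0.005046 i$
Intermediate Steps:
$j{\left(b \right)} = \sqrt{2} \sqrt{b}$ ($j{\left(b \right)} = \sqrt{2 b} = \sqrt{2} \sqrt{b}$)
$\frac{Z{\left(j{\left(-6 \right)} \right)}}{-4119} = \frac{6 \sqrt{2} \sqrt{-6}}{-4119} = 6 \sqrt{2} i \sqrt{6} \left(- \frac{1}{4119}\right) = 6 \cdot 2 i \sqrt{3} \left(- \frac{1}{4119}\right) = 12 i \sqrt{3} \left(- \frac{1}{4119}\right) = - \frac{4 i \sqrt{3}}{1373}$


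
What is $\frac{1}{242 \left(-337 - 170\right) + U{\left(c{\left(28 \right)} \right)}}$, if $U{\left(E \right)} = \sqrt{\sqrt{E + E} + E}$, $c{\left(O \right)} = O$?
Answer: $- \frac{1}{122694 - \sqrt{28 + 2 \sqrt{14}}} \approx -8.1508 \cdot 10^{-6}$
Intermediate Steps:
$U{\left(E \right)} = \sqrt{E + \sqrt{2} \sqrt{E}}$ ($U{\left(E \right)} = \sqrt{\sqrt{2 E} + E} = \sqrt{\sqrt{2} \sqrt{E} + E} = \sqrt{E + \sqrt{2} \sqrt{E}}$)
$\frac{1}{242 \left(-337 - 170\right) + U{\left(c{\left(28 \right)} \right)}} = \frac{1}{242 \left(-337 - 170\right) + \sqrt{28 + \sqrt{2} \sqrt{28}}} = \frac{1}{242 \left(-507\right) + \sqrt{28 + \sqrt{2} \cdot 2 \sqrt{7}}} = \frac{1}{-122694 + \sqrt{28 + 2 \sqrt{14}}}$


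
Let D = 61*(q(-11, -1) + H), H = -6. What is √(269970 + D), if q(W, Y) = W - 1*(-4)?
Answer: √269177 ≈ 518.82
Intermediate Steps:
q(W, Y) = 4 + W (q(W, Y) = W + 4 = 4 + W)
D = -793 (D = 61*((4 - 11) - 6) = 61*(-7 - 6) = 61*(-13) = -793)
√(269970 + D) = √(269970 - 793) = √269177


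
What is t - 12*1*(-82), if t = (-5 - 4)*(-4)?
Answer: 1020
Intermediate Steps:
t = 36 (t = -9*(-4) = 36)
t - 12*1*(-82) = 36 - 12*1*(-82) = 36 - 12*(-82) = 36 + 984 = 1020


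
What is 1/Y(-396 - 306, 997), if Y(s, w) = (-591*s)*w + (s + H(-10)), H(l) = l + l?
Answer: 1/413636632 ≈ 2.4176e-9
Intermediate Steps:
H(l) = 2*l
Y(s, w) = -20 + s - 591*s*w (Y(s, w) = (-591*s)*w + (s + 2*(-10)) = -591*s*w + (s - 20) = -591*s*w + (-20 + s) = -20 + s - 591*s*w)
1/Y(-396 - 306, 997) = 1/(-20 + (-396 - 306) - 591*(-396 - 306)*997) = 1/(-20 - 702 - 591*(-702)*997) = 1/(-20 - 702 + 413637354) = 1/413636632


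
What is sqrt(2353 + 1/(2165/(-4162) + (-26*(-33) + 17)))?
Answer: 11*sqrt(257596822062795)/3639585 ≈ 48.508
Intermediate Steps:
sqrt(2353 + 1/(2165/(-4162) + (-26*(-33) + 17))) = sqrt(2353 + 1/(2165*(-1/4162) + (858 + 17))) = sqrt(2353 + 1/(-2165/4162 + 875)) = sqrt(2353 + 1/(3639585/4162)) = sqrt(2353 + 4162/3639585) = sqrt(8563947667/3639585) = 11*sqrt(257596822062795)/3639585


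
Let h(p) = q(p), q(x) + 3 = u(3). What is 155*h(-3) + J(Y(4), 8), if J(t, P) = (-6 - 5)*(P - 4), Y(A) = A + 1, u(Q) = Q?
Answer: -44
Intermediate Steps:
q(x) = 0 (q(x) = -3 + 3 = 0)
h(p) = 0
Y(A) = 1 + A
J(t, P) = 44 - 11*P (J(t, P) = -11*(-4 + P) = 44 - 11*P)
155*h(-3) + J(Y(4), 8) = 155*0 + (44 - 11*8) = 0 + (44 - 88) = 0 - 44 = -44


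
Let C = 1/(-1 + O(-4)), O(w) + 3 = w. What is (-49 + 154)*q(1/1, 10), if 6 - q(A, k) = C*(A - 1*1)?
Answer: 630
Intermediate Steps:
O(w) = -3 + w
C = -1/8 (C = 1/(-1 + (-3 - 4)) = 1/(-1 - 7) = 1/(-8) = -1/8 ≈ -0.12500)
q(A, k) = 47/8 + A/8 (q(A, k) = 6 - (-1)*(A - 1*1)/8 = 6 - (-1)*(A - 1)/8 = 6 - (-1)*(-1 + A)/8 = 6 - (1/8 - A/8) = 6 + (-1/8 + A/8) = 47/8 + A/8)
(-49 + 154)*q(1/1, 10) = (-49 + 154)*(47/8 + (1/8)/1) = 105*(47/8 + (1/8)*1) = 105*(47/8 + 1/8) = 105*6 = 630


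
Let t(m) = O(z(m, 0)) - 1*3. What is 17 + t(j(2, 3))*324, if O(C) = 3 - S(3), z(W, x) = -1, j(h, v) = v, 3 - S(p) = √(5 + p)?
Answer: -955 + 648*√2 ≈ -38.590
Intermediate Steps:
S(p) = 3 - √(5 + p)
O(C) = 2*√2 (O(C) = 3 - (3 - √(5 + 3)) = 3 - (3 - √8) = 3 - (3 - 2*√2) = 3 + (-3 + 2*√2) = 2*√2)
t(m) = -3 + 2*√2 (t(m) = 2*√2 - 1*3 = 2*√2 - 3 = -3 + 2*√2)
17 + t(j(2, 3))*324 = 17 + (-3 + 2*√2)*324 = 17 + (-972 + 648*√2) = -955 + 648*√2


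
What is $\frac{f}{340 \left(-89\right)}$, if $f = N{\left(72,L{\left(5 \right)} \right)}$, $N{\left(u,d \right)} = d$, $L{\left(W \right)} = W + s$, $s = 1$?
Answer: $- \frac{3}{15130} \approx -0.00019828$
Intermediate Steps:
$L{\left(W \right)} = 1 + W$ ($L{\left(W \right)} = W + 1 = 1 + W$)
$f = 6$ ($f = 1 + 5 = 6$)
$\frac{f}{340 \left(-89\right)} = \frac{6}{340 \left(-89\right)} = \frac{6}{-30260} = 6 \left(- \frac{1}{30260}\right) = - \frac{3}{15130}$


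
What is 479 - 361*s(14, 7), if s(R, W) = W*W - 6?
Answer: -15044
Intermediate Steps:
s(R, W) = -6 + W² (s(R, W) = W² - 6 = -6 + W²)
479 - 361*s(14, 7) = 479 - 361*(-6 + 7²) = 479 - 361*(-6 + 49) = 479 - 361*43 = 479 - 15523 = -15044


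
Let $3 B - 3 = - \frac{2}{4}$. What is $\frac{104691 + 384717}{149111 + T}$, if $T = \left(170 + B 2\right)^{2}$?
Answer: $\frac{550584}{200903} \approx 2.7405$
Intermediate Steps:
$B = \frac{5}{6}$ ($B = 1 + \frac{\left(-2\right) \frac{1}{4}}{3} = 1 + \frac{1}{3} \left(- \frac{1}{2}\right) = 1 - \frac{1}{6} = \frac{5}{6} \approx 0.83333$)
$T = \frac{265225}{9}$ ($T = \left(170 + \frac{5}{6} \cdot 2\right)^{2} = \left(170 + \frac{5}{3}\right)^{2} = \left(\frac{515}{3}\right)^{2} = \frac{265225}{9} \approx 29469.0$)
$\frac{104691 + 384717}{149111 + T} = \frac{104691 + 384717}{149111 + \frac{265225}{9}} = \frac{489408}{\frac{1607224}{9}} = 489408 \cdot \frac{9}{1607224} = \frac{550584}{200903}$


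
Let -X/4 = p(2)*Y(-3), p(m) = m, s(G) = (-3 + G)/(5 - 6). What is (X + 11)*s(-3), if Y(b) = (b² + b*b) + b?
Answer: -654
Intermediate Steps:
Y(b) = b + 2*b² (Y(b) = (b² + b²) + b = 2*b² + b = b + 2*b²)
s(G) = 3 - G (s(G) = (-3 + G)/(-1) = (-3 + G)*(-1) = 3 - G)
X = -120 (X = -8*(-3*(1 + 2*(-3))) = -8*(-3*(1 - 6)) = -8*(-3*(-5)) = -8*15 = -4*30 = -120)
(X + 11)*s(-3) = (-120 + 11)*(3 - 1*(-3)) = -109*(3 + 3) = -109*6 = -654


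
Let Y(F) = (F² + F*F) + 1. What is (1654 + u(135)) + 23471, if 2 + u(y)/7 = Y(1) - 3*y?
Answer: 22297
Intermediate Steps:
Y(F) = 1 + 2*F² (Y(F) = (F² + F²) + 1 = 2*F² + 1 = 1 + 2*F²)
u(y) = 7 - 21*y (u(y) = -14 + 7*((1 + 2*1²) - 3*y) = -14 + 7*((1 + 2*1) - 3*y) = -14 + 7*((1 + 2) - 3*y) = -14 + 7*(3 - 3*y) = -14 + (21 - 21*y) = 7 - 21*y)
(1654 + u(135)) + 23471 = (1654 + (7 - 21*135)) + 23471 = (1654 + (7 - 2835)) + 23471 = (1654 - 2828) + 23471 = -1174 + 23471 = 22297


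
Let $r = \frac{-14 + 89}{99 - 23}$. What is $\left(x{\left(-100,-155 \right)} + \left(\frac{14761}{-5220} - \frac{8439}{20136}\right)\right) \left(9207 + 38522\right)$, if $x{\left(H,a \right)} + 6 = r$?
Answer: $- \frac{2262467383627}{5738760} \approx -3.9424 \cdot 10^{5}$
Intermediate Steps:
$r = \frac{75}{76} \approx 0.98684$
$x{\left(H,a \right)} = - \frac{381}{76}$ ($x{\left(H,a \right)} = -6 + \frac{75}{76} = - \frac{381}{76}$)
$\left(x{\left(-100,-155 \right)} + \left(\frac{14761}{-5220} - \frac{8439}{20136}\right)\right) \left(9207 + 38522\right) = \left(- \frac{381}{76} + \left(\frac{14761}{-5220} - \frac{8439}{20136}\right)\right) \left(9207 + 38522\right) = \left(- \frac{381}{76} + \left(14761 \left(- \frac{1}{5220}\right) - \frac{2813}{6712}\right)\right) 47729 = \left(- \frac{381}{76} - \frac{980687}{302040}\right) 47729 = \left(- \frac{47402363}{5738760}\right) 47729 = - \frac{2262467383627}{5738760}$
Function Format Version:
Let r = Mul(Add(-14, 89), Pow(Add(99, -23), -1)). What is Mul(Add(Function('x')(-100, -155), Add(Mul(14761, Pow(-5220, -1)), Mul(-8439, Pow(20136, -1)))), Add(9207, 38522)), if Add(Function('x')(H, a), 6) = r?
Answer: Rational(-2262467383627, 5738760) ≈ -3.9424e+5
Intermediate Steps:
r = Rational(75, 76) (r = Mul(75, Pow(76, -1)) = Mul(75, Rational(1, 76)) = Rational(75, 76) ≈ 0.98684)
Function('x')(H, a) = Rational(-381, 76) (Function('x')(H, a) = Add(-6, Rational(75, 76)) = Rational(-381, 76))
Mul(Add(Function('x')(-100, -155), Add(Mul(14761, Pow(-5220, -1)), Mul(-8439, Pow(20136, -1)))), Add(9207, 38522)) = Mul(Add(Rational(-381, 76), Add(Mul(14761, Pow(-5220, -1)), Mul(-8439, Pow(20136, -1)))), Add(9207, 38522)) = Mul(Add(Rational(-381, 76), Add(Mul(14761, Rational(-1, 5220)), Mul(-8439, Rational(1, 20136)))), 47729) = Mul(Add(Rational(-381, 76), Add(Rational(-509, 180), Rational(-2813, 6712))), 47729) = Mul(Add(Rational(-381, 76), Rational(-980687, 302040)), 47729) = Mul(Rational(-47402363, 5738760), 47729) = Rational(-2262467383627, 5738760)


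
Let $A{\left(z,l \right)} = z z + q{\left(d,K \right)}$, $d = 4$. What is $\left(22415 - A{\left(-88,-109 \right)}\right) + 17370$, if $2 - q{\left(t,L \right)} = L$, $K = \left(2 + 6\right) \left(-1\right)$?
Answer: $32031$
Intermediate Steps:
$K = -8$ ($K = 8 \left(-1\right) = -8$)
$q{\left(t,L \right)} = 2 - L$
$A{\left(z,l \right)} = 10 + z^{2}$ ($A{\left(z,l \right)} = z z + \left(2 - -8\right) = z^{2} + \left(2 + 8\right) = z^{2} + 10 = 10 + z^{2}$)
$\left(22415 - A{\left(-88,-109 \right)}\right) + 17370 = \left(22415 - \left(10 + \left(-88\right)^{2}\right)\right) + 17370 = \left(22415 - \left(10 + 7744\right)\right) + 17370 = \left(22415 - 7754\right) + 17370 = 14661 + 17370 = 32031$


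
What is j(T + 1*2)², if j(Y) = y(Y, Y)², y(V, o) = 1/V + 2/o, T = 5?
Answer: 81/2401 ≈ 0.033736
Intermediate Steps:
y(V, o) = 1/V + 2/o
j(Y) = 9/Y² (j(Y) = (1/Y + 2/Y)² = (3/Y)² = 9/Y²)
j(T + 1*2)² = (9/(5 + 1*2)²)² = (9/(5 + 2)²)² = (9/7²)² = (9*(1/49))² = (9/49)² = 81/2401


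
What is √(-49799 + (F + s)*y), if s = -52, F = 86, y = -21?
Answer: I*√50513 ≈ 224.75*I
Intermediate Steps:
√(-49799 + (F + s)*y) = √(-49799 + (86 - 52)*(-21)) = √(-49799 + 34*(-21)) = √(-49799 - 714) = √(-50513) = I*√50513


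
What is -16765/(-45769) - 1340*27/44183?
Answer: -915194425/2022211727 ≈ -0.45257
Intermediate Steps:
-16765/(-45769) - 1340*27/44183 = -16765*(-1/45769) - 36180*1/44183 = 16765/45769 - 36180/44183 = -915194425/2022211727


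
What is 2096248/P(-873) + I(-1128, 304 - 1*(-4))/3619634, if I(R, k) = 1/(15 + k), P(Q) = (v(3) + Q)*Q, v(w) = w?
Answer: 1225405561496723/443987437423410 ≈ 2.7600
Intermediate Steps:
P(Q) = Q*(3 + Q) (P(Q) = (3 + Q)*Q = Q*(3 + Q))
2096248/P(-873) + I(-1128, 304 - 1*(-4))/3619634 = 2096248/((-873*(3 - 873))) + 1/((15 + (304 - 1*(-4)))*3619634) = 2096248/((-873*(-870))) + (1/3619634)/(15 + (304 + 4)) = 2096248/759510 + (1/3619634)/(15 + 308) = 2096248*(1/759510) + (1/3619634)/323 = 1048124/379755 + (1/323)*(1/3619634) = 1048124/379755 + 1/1169141782 = 1225405561496723/443987437423410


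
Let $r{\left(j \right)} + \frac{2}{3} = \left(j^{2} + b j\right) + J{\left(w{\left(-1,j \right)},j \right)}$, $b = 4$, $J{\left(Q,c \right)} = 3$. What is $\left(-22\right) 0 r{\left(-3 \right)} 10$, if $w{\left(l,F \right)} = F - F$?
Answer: $0$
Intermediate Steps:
$w{\left(l,F \right)} = 0$
$r{\left(j \right)} = \frac{7}{3} + j^{2} + 4 j$ ($r{\left(j \right)} = - \frac{2}{3} + \left(\left(j^{2} + 4 j\right) + 3\right) = - \frac{2}{3} + \left(3 + j^{2} + 4 j\right) = \frac{7}{3} + j^{2} + 4 j$)
$\left(-22\right) 0 r{\left(-3 \right)} 10 = \left(-22\right) 0 \left(\frac{7}{3} + \left(-3\right)^{2} + 4 \left(-3\right)\right) 10 = 0 \left(\frac{7}{3} + 9 - 12\right) 10 = 0 \left(\left(- \frac{2}{3}\right) 10\right) = 0 \left(- \frac{20}{3}\right) = 0$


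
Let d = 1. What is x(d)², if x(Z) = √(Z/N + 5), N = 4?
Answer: 21/4 ≈ 5.2500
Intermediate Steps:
x(Z) = √(5 + Z/4) (x(Z) = √(Z/4 + 5) = √(5 + Z/4))
x(d)² = (√(20 + 1)/2)² = (√21/2)² = 21/4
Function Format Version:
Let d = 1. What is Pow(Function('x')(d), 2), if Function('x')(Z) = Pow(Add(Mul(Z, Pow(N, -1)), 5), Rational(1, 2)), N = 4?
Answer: Rational(21, 4) ≈ 5.2500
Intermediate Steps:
Function('x')(Z) = Pow(Add(5, Mul(Rational(1, 4), Z)), Rational(1, 2)) (Function('x')(Z) = Pow(Add(Mul(Z, Pow(4, -1)), 5), Rational(1, 2)) = Pow(Add(Mul(Z, Rational(1, 4)), 5), Rational(1, 2)) = Pow(Add(Mul(Rational(1, 4), Z), 5), Rational(1, 2)) = Pow(Add(5, Mul(Rational(1, 4), Z)), Rational(1, 2)))
Pow(Function('x')(d), 2) = Pow(Mul(Rational(1, 2), Pow(Add(20, 1), Rational(1, 2))), 2) = Pow(Mul(Rational(1, 2), Pow(21, Rational(1, 2))), 2) = Rational(21, 4)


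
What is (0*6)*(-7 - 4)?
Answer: 0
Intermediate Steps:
(0*6)*(-7 - 4) = 0*(-11) = 0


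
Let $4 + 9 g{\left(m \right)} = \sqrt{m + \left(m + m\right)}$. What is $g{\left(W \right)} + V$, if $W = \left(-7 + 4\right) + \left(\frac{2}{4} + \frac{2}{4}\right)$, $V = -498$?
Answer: $- \frac{4486}{9} + \frac{i \sqrt{6}}{9} \approx -498.44 + 0.27217 i$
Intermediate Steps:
$W = -2$ ($W = -3 + \left(2 \cdot \frac{1}{4} + 2 \cdot \frac{1}{4}\right) = -3 + \left(\frac{1}{2} + \frac{1}{2}\right) = -3 + 1 = -2$)
$g{\left(m \right)} = - \frac{4}{9} + \frac{\sqrt{3} \sqrt{m}}{9}$ ($g{\left(m \right)} = - \frac{4}{9} + \frac{\sqrt{m + \left(m + m\right)}}{9} = - \frac{4}{9} + \frac{\sqrt{m + 2 m}}{9} = - \frac{4}{9} + \frac{\sqrt{3 m}}{9} = - \frac{4}{9} + \frac{\sqrt{3} \sqrt{m}}{9}$)
$g{\left(W \right)} + V = \left(- \frac{4}{9} + \frac{\sqrt{3} \sqrt{-2}}{9}\right) - 498 = \left(- \frac{4}{9} + \frac{\sqrt{3} i \sqrt{2}}{9}\right) - 498 = \left(- \frac{4}{9} + \frac{i \sqrt{6}}{9}\right) - 498 = - \frac{4486}{9} + \frac{i \sqrt{6}}{9}$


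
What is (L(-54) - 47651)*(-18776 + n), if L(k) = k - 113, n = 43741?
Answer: -1193776370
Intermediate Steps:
L(k) = -113 + k
(L(-54) - 47651)*(-18776 + n) = ((-113 - 54) - 47651)*(-18776 + 43741) = (-167 - 47651)*24965 = -47818*24965 = -1193776370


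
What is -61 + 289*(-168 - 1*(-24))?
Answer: -41677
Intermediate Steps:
-61 + 289*(-168 - 1*(-24)) = -61 + 289*(-168 + 24) = -61 + 289*(-144) = -61 - 41616 = -41677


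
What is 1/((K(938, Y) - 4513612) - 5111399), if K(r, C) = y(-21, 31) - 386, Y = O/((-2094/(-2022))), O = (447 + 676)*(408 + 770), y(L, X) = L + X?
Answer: -1/9625387 ≈ -1.0389e-7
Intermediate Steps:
O = 1322894 (O = 1123*1178 = 1322894)
Y = 445815278/349 (Y = 1322894/((-2094/(-2022))) = 1322894/((-2094*(-1/2022))) = 1322894/(349/337) = 1322894*(337/349) = 445815278/349 ≈ 1.2774e+6)
K(r, C) = -376 (K(r, C) = (-21 + 31) - 386 = 10 - 386 = -376)
1/((K(938, Y) - 4513612) - 5111399) = 1/((-376 - 4513612) - 5111399) = 1/(-4513988 - 5111399) = 1/(-9625387) = -1/9625387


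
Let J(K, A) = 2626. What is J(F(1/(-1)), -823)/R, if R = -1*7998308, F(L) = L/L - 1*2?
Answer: -1313/3999154 ≈ -0.00032832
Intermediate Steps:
F(L) = -1 (F(L) = 1 - 2 = -1)
R = -7998308
J(F(1/(-1)), -823)/R = 2626/(-7998308) = 2626*(-1/7998308) = -1313/3999154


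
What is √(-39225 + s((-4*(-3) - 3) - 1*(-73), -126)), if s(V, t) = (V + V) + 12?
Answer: I*√39049 ≈ 197.61*I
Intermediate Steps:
s(V, t) = 12 + 2*V (s(V, t) = 2*V + 12 = 12 + 2*V)
√(-39225 + s((-4*(-3) - 3) - 1*(-73), -126)) = √(-39225 + (12 + 2*((-4*(-3) - 3) - 1*(-73)))) = √(-39225 + (12 + 2*((12 - 3) + 73))) = √(-39225 + (12 + 2*(9 + 73))) = √(-39225 + (12 + 2*82)) = √(-39225 + (12 + 164)) = √(-39225 + 176) = √(-39049) = I*√39049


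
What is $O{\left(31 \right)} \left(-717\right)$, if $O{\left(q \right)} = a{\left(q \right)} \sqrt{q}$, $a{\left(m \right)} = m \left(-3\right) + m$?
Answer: $44454 \sqrt{31} \approx 2.4751 \cdot 10^{5}$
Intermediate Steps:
$a{\left(m \right)} = - 2 m$ ($a{\left(m \right)} = - 3 m + m = - 2 m$)
$O{\left(q \right)} = - 2 q^{\frac{3}{2}}$ ($O{\left(q \right)} = - 2 q \sqrt{q} = - 2 q^{\frac{3}{2}}$)
$O{\left(31 \right)} \left(-717\right) = - 2 \cdot 31^{\frac{3}{2}} \left(-717\right) = - 2 \cdot 31 \sqrt{31} \left(-717\right) = - 62 \sqrt{31} \left(-717\right) = 44454 \sqrt{31}$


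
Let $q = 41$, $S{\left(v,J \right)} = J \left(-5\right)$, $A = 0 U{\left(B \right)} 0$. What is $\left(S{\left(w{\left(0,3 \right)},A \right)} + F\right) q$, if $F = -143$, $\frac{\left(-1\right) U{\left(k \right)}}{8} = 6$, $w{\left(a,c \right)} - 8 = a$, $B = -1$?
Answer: $-5863$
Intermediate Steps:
$w{\left(a,c \right)} = 8 + a$
$U{\left(k \right)} = -48$ ($U{\left(k \right)} = \left(-8\right) 6 = -48$)
$A = 0$ ($A = 0 \left(-48\right) 0 = 0 \cdot 0 = 0$)
$S{\left(v,J \right)} = - 5 J$
$\left(S{\left(w{\left(0,3 \right)},A \right)} + F\right) q = \left(\left(-5\right) 0 - 143\right) 41 = \left(0 - 143\right) 41 = \left(-143\right) 41 = -5863$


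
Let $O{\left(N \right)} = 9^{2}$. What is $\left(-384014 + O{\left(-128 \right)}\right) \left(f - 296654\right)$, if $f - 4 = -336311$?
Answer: $243014615613$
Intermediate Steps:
$f = -336307$ ($f = 4 - 336311 = -336307$)
$O{\left(N \right)} = 81$
$\left(-384014 + O{\left(-128 \right)}\right) \left(f - 296654\right) = \left(-384014 + 81\right) \left(-336307 - 296654\right) = \left(-383933\right) \left(-632961\right) = 243014615613$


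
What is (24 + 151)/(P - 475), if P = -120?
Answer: -5/17 ≈ -0.29412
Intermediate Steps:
(24 + 151)/(P - 475) = (24 + 151)/(-120 - 475) = 175/(-595) = 175*(-1/595) = -5/17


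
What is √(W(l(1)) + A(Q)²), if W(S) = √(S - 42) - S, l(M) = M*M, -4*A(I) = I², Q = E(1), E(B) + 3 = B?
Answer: 41^(¼)*√I ≈ 1.7893 + 1.7893*I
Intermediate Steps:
E(B) = -3 + B
Q = -2 (Q = -3 + 1 = -2)
A(I) = -I²/4
l(M) = M²
W(S) = √(-42 + S) - S
√(W(l(1)) + A(Q)²) = √((√(-42 + 1²) - 1*1²) + (-¼*(-2)²)²) = √((√(-42 + 1) - 1*1) + (-¼*4)²) = √((√(-41) - 1) + (-1)²) = √((I*√41 - 1) + 1) = √((-1 + I*√41) + 1) = √(I*√41) = 41^(¼)*√I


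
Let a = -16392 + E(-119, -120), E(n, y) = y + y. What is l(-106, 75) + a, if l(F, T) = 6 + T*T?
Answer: -11001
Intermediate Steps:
E(n, y) = 2*y
l(F, T) = 6 + T²
a = -16632 (a = -16392 + 2*(-120) = -16392 - 240 = -16632)
l(-106, 75) + a = (6 + 75²) - 16632 = (6 + 5625) - 16632 = 5631 - 16632 = -11001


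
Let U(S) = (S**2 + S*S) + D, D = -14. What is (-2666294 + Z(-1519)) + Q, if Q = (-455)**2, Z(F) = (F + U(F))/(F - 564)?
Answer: -5127270516/2083 ≈ -2.4615e+6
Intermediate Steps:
U(S) = -14 + 2*S**2 (U(S) = (S**2 + S*S) - 14 = (S**2 + S**2) - 14 = 2*S**2 - 14 = -14 + 2*S**2)
Z(F) = (-14 + F + 2*F**2)/(-564 + F) (Z(F) = (F + (-14 + 2*F**2))/(F - 564) = (-14 + F + 2*F**2)/(-564 + F))
Q = 207025
(-2666294 + Z(-1519)) + Q = (-2666294 + (-14 - 1519 + 2*(-1519)**2)/(-564 - 1519)) + 207025 = (-2666294 + (-14 - 1519 + 2*2307361)/(-2083)) + 207025 = (-2666294 - (-14 - 1519 + 4614722)/2083) + 207025 = (-2666294 - 1/2083*4613189) + 207025 = (-2666294 - 4613189/2083) + 207025 = -5558503591/2083 + 207025 = -5127270516/2083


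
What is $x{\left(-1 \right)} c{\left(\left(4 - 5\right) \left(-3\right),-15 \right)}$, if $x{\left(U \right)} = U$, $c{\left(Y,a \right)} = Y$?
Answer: $-3$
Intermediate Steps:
$x{\left(-1 \right)} c{\left(\left(4 - 5\right) \left(-3\right),-15 \right)} = - \left(4 - 5\right) \left(-3\right) = - \left(-1\right) \left(-3\right) = \left(-1\right) 3 = -3$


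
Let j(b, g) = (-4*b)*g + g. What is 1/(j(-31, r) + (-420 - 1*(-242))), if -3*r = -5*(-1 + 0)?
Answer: -3/1159 ≈ -0.0025884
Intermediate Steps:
r = -5/3 (r = -(-5)*(-1 + 0)/3 = -(-5)*(-1)/3 = -⅓*5 = -5/3 ≈ -1.6667)
j(b, g) = g - 4*b*g (j(b, g) = -4*b*g + g = g - 4*b*g)
1/(j(-31, r) + (-420 - 1*(-242))) = 1/(-5*(1 - 4*(-31))/3 + (-420 - 1*(-242))) = 1/(-5*(1 + 124)/3 + (-420 + 242)) = 1/(-5/3*125 - 178) = 1/(-625/3 - 178) = 1/(-1159/3) = -3/1159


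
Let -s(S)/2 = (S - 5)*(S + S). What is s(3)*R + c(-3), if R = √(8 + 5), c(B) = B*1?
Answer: -3 + 24*√13 ≈ 83.533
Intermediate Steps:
c(B) = B
s(S) = -4*S*(-5 + S) (s(S) = -2*(S - 5)*(S + S) = -2*(-5 + S)*2*S = -4*S*(-5 + S))
R = √13 ≈ 3.6056
s(3)*R + c(-3) = (4*3*(5 - 1*3))*√13 - 3 = (4*3*(5 - 3))*√13 - 3 = (4*3*2)*√13 - 3 = 24*√13 - 3 = -3 + 24*√13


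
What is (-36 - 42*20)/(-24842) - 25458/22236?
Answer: -51079075/46032226 ≈ -1.1096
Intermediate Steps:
(-36 - 42*20)/(-24842) - 25458/22236 = (-36 - 840)*(-1/24842) - 25458*1/22236 = -876*(-1/24842) - 4243/3706 = 438/12421 - 4243/3706 = -51079075/46032226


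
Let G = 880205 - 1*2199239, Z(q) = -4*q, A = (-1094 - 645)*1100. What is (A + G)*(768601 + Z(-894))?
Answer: -2495625100318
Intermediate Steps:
A = -1912900 (A = -1739*1100 = -1912900)
G = -1319034 (G = 880205 - 2199239 = -1319034)
(A + G)*(768601 + Z(-894)) = (-1912900 - 1319034)*(768601 - 4*(-894)) = -3231934*(768601 + 3576) = -3231934*772177 = -2495625100318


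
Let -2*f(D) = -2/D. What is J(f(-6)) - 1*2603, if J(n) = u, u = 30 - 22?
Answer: -2595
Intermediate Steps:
f(D) = 1/D (f(D) = -(-1)/D = 1/D)
u = 8
J(n) = 8
J(f(-6)) - 1*2603 = 8 - 1*2603 = 8 - 2603 = -2595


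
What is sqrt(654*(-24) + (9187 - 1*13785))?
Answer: I*sqrt(20294) ≈ 142.46*I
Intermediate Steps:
sqrt(654*(-24) + (9187 - 1*13785)) = sqrt(-15696 + (9187 - 13785)) = sqrt(-15696 - 4598) = sqrt(-20294) = I*sqrt(20294)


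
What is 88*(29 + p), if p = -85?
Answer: -4928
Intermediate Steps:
88*(29 + p) = 88*(29 - 85) = 88*(-56) = -4928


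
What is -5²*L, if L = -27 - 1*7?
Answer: 850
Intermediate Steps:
L = -34 (L = -27 - 7 = -34)
-5²*L = -5²*(-34) = -25*(-34) = -1*(-850) = 850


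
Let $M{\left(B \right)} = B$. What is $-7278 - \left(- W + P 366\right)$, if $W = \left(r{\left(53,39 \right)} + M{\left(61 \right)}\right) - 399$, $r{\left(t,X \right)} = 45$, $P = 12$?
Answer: $-11963$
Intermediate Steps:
$W = -293$ ($W = \left(45 + 61\right) - 399 = 106 - 399 = -293$)
$-7278 - \left(- W + P 366\right) = -7278 - \left(293 + 12 \cdot 366\right) = -7278 - 4685 = -11963$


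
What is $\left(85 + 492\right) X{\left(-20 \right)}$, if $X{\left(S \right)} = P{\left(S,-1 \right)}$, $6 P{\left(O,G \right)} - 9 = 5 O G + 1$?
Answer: $\frac{31735}{3} \approx 10578.0$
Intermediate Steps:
$P{\left(O,G \right)} = \frac{5}{3} + \frac{5 G O}{6}$ ($P{\left(O,G \right)} = \frac{3}{2} + \frac{5 O G + 1}{6} = \frac{3}{2} + \frac{5 G O + 1}{6} = \frac{3}{2} + \frac{1 + 5 G O}{6} = \frac{3}{2} + \left(\frac{1}{6} + \frac{5 G O}{6}\right) = \frac{5}{3} + \frac{5 G O}{6}$)
$X{\left(S \right)} = \frac{5}{3} - \frac{5 S}{6}$ ($X{\left(S \right)} = \frac{5}{3} + \frac{5}{6} \left(-1\right) S = \frac{5}{3} - \frac{5 S}{6}$)
$\left(85 + 492\right) X{\left(-20 \right)} = \left(85 + 492\right) \left(\frac{5}{3} - - \frac{50}{3}\right) = 577 \left(\frac{5}{3} + \frac{50}{3}\right) = 577 \cdot \frac{55}{3} = \frac{31735}{3}$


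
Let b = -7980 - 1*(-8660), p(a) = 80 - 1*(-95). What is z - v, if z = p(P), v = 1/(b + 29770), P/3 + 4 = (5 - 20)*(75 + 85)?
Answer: 5328749/30450 ≈ 175.00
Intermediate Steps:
P = -7212 (P = -12 + 3*((5 - 20)*(75 + 85)) = -12 + 3*(-15*160) = -12 + 3*(-2400) = -12 - 7200 = -7212)
p(a) = 175 (p(a) = 80 + 95 = 175)
b = 680 (b = -7980 + 8660 = 680)
v = 1/30450 (v = 1/(680 + 29770) = 1/30450 ≈ 3.2841e-5)
z = 175
z - v = 175 - 1*1/30450 = 175 - 1/30450 = 5328749/30450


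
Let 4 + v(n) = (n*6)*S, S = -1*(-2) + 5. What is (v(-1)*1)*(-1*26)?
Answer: 1196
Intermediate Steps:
S = 7 (S = 2 + 5 = 7)
v(n) = -4 + 42*n (v(n) = -4 + (n*6)*7 = -4 + (6*n)*7 = -4 + 42*n)
(v(-1)*1)*(-1*26) = ((-4 + 42*(-1))*1)*(-1*26) = ((-4 - 42)*1)*(-26) = -46*1*(-26) = -46*(-26) = 1196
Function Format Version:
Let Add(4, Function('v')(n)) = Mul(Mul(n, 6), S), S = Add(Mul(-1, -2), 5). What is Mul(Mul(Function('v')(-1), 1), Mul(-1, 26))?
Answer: 1196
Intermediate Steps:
S = 7 (S = Add(2, 5) = 7)
Function('v')(n) = Add(-4, Mul(42, n)) (Function('v')(n) = Add(-4, Mul(Mul(n, 6), 7)) = Add(-4, Mul(Mul(6, n), 7)) = Add(-4, Mul(42, n)))
Mul(Mul(Function('v')(-1), 1), Mul(-1, 26)) = Mul(Mul(Add(-4, Mul(42, -1)), 1), Mul(-1, 26)) = Mul(Mul(Add(-4, -42), 1), -26) = Mul(Mul(-46, 1), -26) = Mul(-46, -26) = 1196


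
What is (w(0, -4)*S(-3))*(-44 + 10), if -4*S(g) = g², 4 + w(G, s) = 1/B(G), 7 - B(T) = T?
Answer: -4131/14 ≈ -295.07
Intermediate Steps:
B(T) = 7 - T
w(G, s) = -4 + 1/(7 - G)
S(g) = -g²/4
(w(0, -4)*S(-3))*(-44 + 10) = (((27 - 4*0)/(-7 + 0))*(-¼*(-3)²))*(-44 + 10) = (((27 + 0)/(-7))*(-¼*9))*(-34) = (-⅐*27*(-9/4))*(-34) = -27/7*(-9/4)*(-34) = (243/28)*(-34) = -4131/14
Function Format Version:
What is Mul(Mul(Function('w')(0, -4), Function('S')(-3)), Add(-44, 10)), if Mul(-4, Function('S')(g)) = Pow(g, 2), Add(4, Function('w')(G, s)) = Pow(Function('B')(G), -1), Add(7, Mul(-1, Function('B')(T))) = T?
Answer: Rational(-4131, 14) ≈ -295.07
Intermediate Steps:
Function('B')(T) = Add(7, Mul(-1, T))
Function('w')(G, s) = Add(-4, Pow(Add(7, Mul(-1, G)), -1))
Function('S')(g) = Mul(Rational(-1, 4), Pow(g, 2))
Mul(Mul(Function('w')(0, -4), Function('S')(-3)), Add(-44, 10)) = Mul(Mul(Mul(Pow(Add(-7, 0), -1), Add(27, Mul(-4, 0))), Mul(Rational(-1, 4), Pow(-3, 2))), Add(-44, 10)) = Mul(Mul(Mul(Pow(-7, -1), Add(27, 0)), Mul(Rational(-1, 4), 9)), -34) = Mul(Mul(Mul(Rational(-1, 7), 27), Rational(-9, 4)), -34) = Mul(Mul(Rational(-27, 7), Rational(-9, 4)), -34) = Mul(Rational(243, 28), -34) = Rational(-4131, 14)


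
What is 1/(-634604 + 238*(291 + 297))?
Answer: -1/494660 ≈ -2.0216e-6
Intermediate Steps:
1/(-634604 + 238*(291 + 297)) = 1/(-634604 + 238*588) = 1/(-634604 + 139944) = 1/(-494660) = -1/494660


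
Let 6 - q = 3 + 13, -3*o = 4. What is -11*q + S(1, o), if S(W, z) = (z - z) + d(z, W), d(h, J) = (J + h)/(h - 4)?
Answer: 1761/16 ≈ 110.06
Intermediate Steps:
o = -4/3 (o = -⅓*4 = -4/3 ≈ -1.3333)
d(h, J) = (J + h)/(-4 + h)
q = -10 (q = 6 - (3 + 13) = 6 - 1*16 = 6 - 16 = -10)
S(W, z) = (W + z)/(-4 + z) (S(W, z) = (z - z) + (W + z)/(-4 + z) = 0 + (W + z)/(-4 + z) = (W + z)/(-4 + z))
-11*q + S(1, o) = -11*(-10) + (1 - 4/3)/(-4 - 4/3) = 110 - ⅓/(-16/3) = 110 - 3/16*(-⅓) = 110 + 1/16 = 1761/16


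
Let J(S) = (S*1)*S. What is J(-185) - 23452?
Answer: 10773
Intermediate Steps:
J(S) = S² (J(S) = S*S = S²)
J(-185) - 23452 = (-185)² - 23452 = 34225 - 23452 = 10773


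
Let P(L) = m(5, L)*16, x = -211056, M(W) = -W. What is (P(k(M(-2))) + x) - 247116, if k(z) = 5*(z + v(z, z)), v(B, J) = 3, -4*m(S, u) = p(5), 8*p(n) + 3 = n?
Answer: -458173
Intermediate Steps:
p(n) = -3/8 + n/8
m(S, u) = -1/16 (m(S, u) = -(-3/8 + (⅛)*5)/4 = -(-3/8 + 5/8)/4 = -¼*¼ = -1/16)
k(z) = 15 + 5*z (k(z) = 5*(z + 3) = 5*(3 + z) = 15 + 5*z)
P(L) = -1 (P(L) = -1/16*16 = -1)
(P(k(M(-2))) + x) - 247116 = (-1 - 211056) - 247116 = -211057 - 247116 = -458173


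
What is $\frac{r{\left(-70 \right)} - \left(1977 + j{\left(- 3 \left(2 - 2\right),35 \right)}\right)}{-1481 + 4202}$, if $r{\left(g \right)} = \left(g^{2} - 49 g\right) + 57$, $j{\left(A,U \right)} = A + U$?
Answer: $\frac{2125}{907} \approx 2.3429$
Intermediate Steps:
$r{\left(g \right)} = 57 + g^{2} - 49 g$
$\frac{r{\left(-70 \right)} - \left(1977 + j{\left(- 3 \left(2 - 2\right),35 \right)}\right)}{-1481 + 4202} = \frac{\left(57 + \left(-70\right)^{2} - -3430\right) - \left(2012 - 3 \left(2 - 2\right)\right)}{-1481 + 4202} = \frac{\left(57 + 4900 + 3430\right) - \left(2012 + 0\right)}{2721} = \left(8387 - 2012\right) \frac{1}{2721} = 6375 \cdot \frac{1}{2721} = \frac{2125}{907}$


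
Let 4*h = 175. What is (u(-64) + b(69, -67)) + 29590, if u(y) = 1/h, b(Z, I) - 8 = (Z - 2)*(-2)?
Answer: 5156204/175 ≈ 29464.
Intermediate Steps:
b(Z, I) = 12 - 2*Z (b(Z, I) = 8 + (Z - 2)*(-2) = 8 + (-2 + Z)*(-2) = 8 + (4 - 2*Z) = 12 - 2*Z)
h = 175/4 (h = (¼)*175 = 175/4 ≈ 43.750)
u(y) = 4/175 (u(y) = 1/(175/4) = 4/175)
(u(-64) + b(69, -67)) + 29590 = (4/175 + (12 - 2*69)) + 29590 = (4/175 + (12 - 138)) + 29590 = (4/175 - 126) + 29590 = -22046/175 + 29590 = 5156204/175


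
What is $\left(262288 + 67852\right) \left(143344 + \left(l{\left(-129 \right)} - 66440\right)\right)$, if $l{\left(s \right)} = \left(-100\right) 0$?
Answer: $25389086560$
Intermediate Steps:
$l{\left(s \right)} = 0$
$\left(262288 + 67852\right) \left(143344 + \left(l{\left(-129 \right)} - 66440\right)\right) = \left(262288 + 67852\right) \left(143344 + \left(0 - 66440\right)\right) = 330140 \left(143344 + \left(0 - 66440\right)\right) = 330140 \left(143344 - 66440\right) = 330140 \cdot 76904 = 25389086560$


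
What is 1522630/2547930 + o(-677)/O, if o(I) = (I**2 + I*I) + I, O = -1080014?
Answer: -68939375251/275180007102 ≈ -0.25052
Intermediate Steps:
o(I) = I + 2*I**2 (o(I) = (I**2 + I**2) + I = 2*I**2 + I = I + 2*I**2)
1522630/2547930 + o(-677)/O = 1522630/2547930 - 677*(1 + 2*(-677))/(-1080014) = 1522630*(1/2547930) - 677*(1 - 1354)*(-1/1080014) = 152263/254793 - 677*(-1353)*(-1/1080014) = 152263/254793 + 915981*(-1/1080014) = 152263/254793 - 915981/1080014 = -68939375251/275180007102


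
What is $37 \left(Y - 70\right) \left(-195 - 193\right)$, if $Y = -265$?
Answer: $4809260$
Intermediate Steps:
$37 \left(Y - 70\right) \left(-195 - 193\right) = 37 \left(-265 - 70\right) \left(-195 - 193\right) = 37 \left(-265 + \left(-104 + 34\right)\right) \left(-388\right) = 37 \left(-265 - 70\right) \left(-388\right) = 37 \left(\left(-335\right) \left(-388\right)\right) = 37 \cdot 129980 = 4809260$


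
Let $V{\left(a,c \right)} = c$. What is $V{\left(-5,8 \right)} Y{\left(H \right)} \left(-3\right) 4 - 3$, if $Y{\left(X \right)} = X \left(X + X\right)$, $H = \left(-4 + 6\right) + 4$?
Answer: $-6915$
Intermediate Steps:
$H = 6$ ($H = 2 + 4 = 6$)
$Y{\left(X \right)} = 2 X^{2}$ ($Y{\left(X \right)} = X 2 X = 2 X^{2}$)
$V{\left(-5,8 \right)} Y{\left(H \right)} \left(-3\right) 4 - 3 = 8 \cdot 2 \cdot 6^{2} \left(-3\right) 4 - 3 = 8 \cdot 2 \cdot 36 \left(-3\right) 4 - 3 = 8 \cdot 72 \left(-3\right) 4 - 3 = 8 \left(\left(-216\right) 4\right) - 3 = 8 \left(-864\right) - 3 = -6912 - 3 = -6915$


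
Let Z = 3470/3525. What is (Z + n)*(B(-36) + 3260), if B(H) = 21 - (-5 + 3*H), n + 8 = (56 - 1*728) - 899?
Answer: -3775828394/705 ≈ -5.3558e+6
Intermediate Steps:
n = -1579 (n = -8 + ((56 - 1*728) - 899) = -8 + ((56 - 728) - 899) = -8 + (-672 - 899) = -8 - 1571 = -1579)
B(H) = 26 - 3*H (B(H) = 21 + (5 - 3*H) = 26 - 3*H)
Z = 694/705 (Z = 3470*(1/3525) = 694/705 ≈ 0.98440)
(Z + n)*(B(-36) + 3260) = (694/705 - 1579)*((26 - 3*(-36)) + 3260) = -1112501*((26 + 108) + 3260)/705 = -1112501*(134 + 3260)/705 = -1112501/705*3394 = -3775828394/705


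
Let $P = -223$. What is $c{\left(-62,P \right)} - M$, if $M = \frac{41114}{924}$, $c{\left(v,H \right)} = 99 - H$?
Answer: $\frac{128207}{462} \approx 277.5$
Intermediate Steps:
$M = \frac{20557}{462}$ ($M = 41114 \cdot \frac{1}{924} = \frac{20557}{462} \approx 44.496$)
$c{\left(-62,P \right)} - M = \left(99 - -223\right) - \frac{20557}{462} = \left(99 + 223\right) - \frac{20557}{462} = 322 - \frac{20557}{462} = \frac{128207}{462}$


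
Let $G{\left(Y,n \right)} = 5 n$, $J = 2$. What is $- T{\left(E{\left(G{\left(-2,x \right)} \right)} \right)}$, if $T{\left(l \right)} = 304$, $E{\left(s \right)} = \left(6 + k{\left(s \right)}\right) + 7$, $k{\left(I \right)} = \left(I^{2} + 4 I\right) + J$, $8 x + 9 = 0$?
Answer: $-304$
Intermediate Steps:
$x = - \frac{9}{8}$ ($x = - \frac{9}{8} + \frac{1}{8} \cdot 0 = - \frac{9}{8} + 0 = - \frac{9}{8} \approx -1.125$)
$k{\left(I \right)} = 2 + I^{2} + 4 I$ ($k{\left(I \right)} = \left(I^{2} + 4 I\right) + 2 = 2 + I^{2} + 4 I$)
$E{\left(s \right)} = 15 + s^{2} + 4 s$ ($E{\left(s \right)} = \left(6 + \left(2 + s^{2} + 4 s\right)\right) + 7 = \left(8 + s^{2} + 4 s\right) + 7 = 15 + s^{2} + 4 s$)
$- T{\left(E{\left(G{\left(-2,x \right)} \right)} \right)} = \left(-1\right) 304 = -304$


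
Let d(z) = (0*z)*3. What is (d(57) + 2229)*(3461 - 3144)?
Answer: 706593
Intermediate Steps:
d(z) = 0 (d(z) = 0*3 = 0)
(d(57) + 2229)*(3461 - 3144) = (0 + 2229)*(3461 - 3144) = 2229*317 = 706593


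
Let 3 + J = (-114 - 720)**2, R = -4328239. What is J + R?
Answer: -3632686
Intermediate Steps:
J = 695553 (J = -3 + (-114 - 720)**2 = -3 + (-834)**2 = -3 + 695556 = 695553)
J + R = 695553 - 4328239 = -3632686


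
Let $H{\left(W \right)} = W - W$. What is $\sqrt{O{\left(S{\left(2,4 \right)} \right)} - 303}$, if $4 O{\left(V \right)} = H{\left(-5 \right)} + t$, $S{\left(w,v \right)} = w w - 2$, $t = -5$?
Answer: $\frac{i \sqrt{1217}}{2} \approx 17.443 i$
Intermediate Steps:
$H{\left(W \right)} = 0$
$S{\left(w,v \right)} = -2 + w^{2}$ ($S{\left(w,v \right)} = w^{2} - 2 = -2 + w^{2}$)
$O{\left(V \right)} = - \frac{5}{4}$ ($O{\left(V \right)} = \frac{0 - 5}{4} = \frac{1}{4} \left(-5\right) = - \frac{5}{4}$)
$\sqrt{O{\left(S{\left(2,4 \right)} \right)} - 303} = \sqrt{- \frac{5}{4} - 303} = \sqrt{- \frac{1217}{4}} = \frac{i \sqrt{1217}}{2}$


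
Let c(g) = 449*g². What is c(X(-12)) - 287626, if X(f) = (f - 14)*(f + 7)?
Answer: 7300474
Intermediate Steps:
X(f) = (-14 + f)*(7 + f)
c(X(-12)) - 287626 = 449*(-98 + (-12)² - 7*(-12))² - 287626 = 449*(-98 + 144 + 84)² - 287626 = 449*130² - 287626 = 449*16900 - 287626 = 7588100 - 287626 = 7300474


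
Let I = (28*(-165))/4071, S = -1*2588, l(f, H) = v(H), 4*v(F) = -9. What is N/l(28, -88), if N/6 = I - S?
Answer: -28083008/4071 ≈ -6898.3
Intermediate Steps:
v(F) = -9/4 (v(F) = (1/4)*(-9) = -9/4)
l(f, H) = -9/4
S = -2588
I = -1540/1357 (I = -4620*1/4071 = -1540/1357 ≈ -1.1349)
N = 21062256/1357 (N = 6*(-1540/1357 - 1*(-2588)) = 6*(-1540/1357 + 2588) = 6*(3510376/1357) = 21062256/1357 ≈ 15521.)
N/l(28, -88) = 21062256/(1357*(-9/4)) = (21062256/1357)*(-4/9) = -28083008/4071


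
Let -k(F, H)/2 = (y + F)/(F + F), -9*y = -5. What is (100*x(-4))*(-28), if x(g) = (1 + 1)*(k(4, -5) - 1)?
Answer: 107800/9 ≈ 11978.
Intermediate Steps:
y = 5/9 (y = -1/9*(-5) = 5/9 ≈ 0.55556)
k(F, H) = -(5/9 + F)/F (k(F, H) = -2*(5/9 + F)/(F + F) = -2*(5/9 + F)/(2*F) = -2*(5/9 + F)*1/(2*F) = -(5/9 + F)/F)
x(g) = -77/18 (x(g) = (1 + 1)*((-5/9 - 1*4)/4 - 1) = 2*((-5/9 - 4)/4 - 1) = 2*((1/4)*(-41/9) - 1) = 2*(-41/36 - 1) = 2*(-77/36) = -77/18)
(100*x(-4))*(-28) = (100*(-77/18))*(-28) = -3850/9*(-28) = 107800/9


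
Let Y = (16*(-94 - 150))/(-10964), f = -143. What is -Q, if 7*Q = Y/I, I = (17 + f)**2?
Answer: -244/76153203 ≈ -3.2041e-6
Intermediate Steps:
I = 15876 (I = (17 - 143)**2 = (-126)**2 = 15876)
Y = 976/2741 (Y = (16*(-244))*(-1/10964) = -3904*(-1/10964) = 976/2741 ≈ 0.35607)
Q = 244/76153203 (Q = ((976/2741)/15876)/7 = ((976/2741)*(1/15876))/7 = (1/7)*(244/10879029) = 244/76153203 ≈ 3.2041e-6)
-Q = -1*244/76153203 = -244/76153203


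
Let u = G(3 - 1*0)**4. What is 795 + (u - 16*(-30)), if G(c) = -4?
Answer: 1531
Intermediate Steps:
u = 256 (u = (-4)**4 = 256)
795 + (u - 16*(-30)) = 795 + (256 - 16*(-30)) = 795 + (256 + 480) = 795 + 736 = 1531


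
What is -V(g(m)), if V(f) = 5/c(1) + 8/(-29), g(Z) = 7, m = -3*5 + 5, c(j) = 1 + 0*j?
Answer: -137/29 ≈ -4.7241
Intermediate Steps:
c(j) = 1 (c(j) = 1 + 0 = 1)
m = -10 (m = -15 + 5 = -10)
V(f) = 137/29 (V(f) = 5/1 + 8/(-29) = 5*1 + 8*(-1/29) = 5 - 8/29 = 137/29)
-V(g(m)) = -1*137/29 = -137/29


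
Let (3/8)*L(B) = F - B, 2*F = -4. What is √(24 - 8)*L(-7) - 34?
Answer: 58/3 ≈ 19.333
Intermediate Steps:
F = -2 (F = (½)*(-4) = -2)
L(B) = -16/3 - 8*B/3 (L(B) = 8*(-2 - B)/3 = -16/3 - 8*B/3)
√(24 - 8)*L(-7) - 34 = √(24 - 8)*(-16/3 - 8/3*(-7)) - 34 = √16*(-16/3 + 56/3) - 34 = 4*(40/3) - 34 = 160/3 - 34 = 58/3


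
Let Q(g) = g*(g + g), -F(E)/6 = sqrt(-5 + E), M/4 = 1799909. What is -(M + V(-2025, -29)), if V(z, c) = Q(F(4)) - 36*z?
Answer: -7272464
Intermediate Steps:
M = 7199636 (M = 4*1799909 = 7199636)
F(E) = -6*sqrt(-5 + E)
Q(g) = 2*g**2 (Q(g) = g*(2*g) = 2*g**2)
V(z, c) = -72 - 36*z (V(z, c) = 2*(-6*sqrt(-5 + 4))**2 - 36*z = 2*(-6*I)**2 - 36*z = 2*(-36) - 36*z = -72 - 36*z)
-(M + V(-2025, -29)) = -(7199636 + (-72 - 36*(-2025))) = -(7199636 + (-72 + 72900)) = -(7199636 + 72828) = -1*7272464 = -7272464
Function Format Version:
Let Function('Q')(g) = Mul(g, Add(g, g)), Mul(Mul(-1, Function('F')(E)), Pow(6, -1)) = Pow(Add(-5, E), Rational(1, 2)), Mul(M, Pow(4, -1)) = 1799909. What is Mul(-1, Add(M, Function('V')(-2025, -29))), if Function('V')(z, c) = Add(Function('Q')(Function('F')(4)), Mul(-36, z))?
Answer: -7272464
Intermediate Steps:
M = 7199636 (M = Mul(4, 1799909) = 7199636)
Function('F')(E) = Mul(-6, Pow(Add(-5, E), Rational(1, 2)))
Function('Q')(g) = Mul(2, Pow(g, 2)) (Function('Q')(g) = Mul(g, Mul(2, g)) = Mul(2, Pow(g, 2)))
Function('V')(z, c) = Add(-72, Mul(-36, z)) (Function('V')(z, c) = Add(Mul(2, Pow(Mul(-6, Pow(Add(-5, 4), Rational(1, 2))), 2)), Mul(-36, z)) = Add(Mul(2, Pow(Mul(-6, Pow(-1, Rational(1, 2))), 2)), Mul(-36, z)) = Add(Mul(2, Pow(Mul(-6, I), 2)), Mul(-36, z)) = Add(Mul(2, -36), Mul(-36, z)) = Add(-72, Mul(-36, z)))
Mul(-1, Add(M, Function('V')(-2025, -29))) = Mul(-1, Add(7199636, Add(-72, Mul(-36, -2025)))) = Mul(-1, Add(7199636, Add(-72, 72900))) = Mul(-1, Add(7199636, 72828)) = Mul(-1, 7272464) = -7272464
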